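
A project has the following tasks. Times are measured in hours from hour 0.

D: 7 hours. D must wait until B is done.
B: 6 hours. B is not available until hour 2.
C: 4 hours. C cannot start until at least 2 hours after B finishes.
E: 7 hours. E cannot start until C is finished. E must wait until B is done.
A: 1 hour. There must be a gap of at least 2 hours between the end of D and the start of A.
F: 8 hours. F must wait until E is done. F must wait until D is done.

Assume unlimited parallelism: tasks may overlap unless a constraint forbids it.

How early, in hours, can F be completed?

B cannot begin until its own release at hour 2. It runs from hour 2 to 2 + 6 = hour 8.
D cannot begin until B (finishes hour 8). It runs from hour 8 to 8 + 7 = hour 15.
C cannot begin until B (finishes hour 8, plus 2-hour gap → hour 10). It runs from hour 10 to 10 + 4 = hour 14.
E needs all of C (finishes hour 14); B (finishes hour 8). That puts its earliest start at hour 14; it finishes at 14 + 7 = hour 21.
F needs all of E (finishes hour 21); D (finishes hour 15). That puts its earliest start at hour 21; it finishes at 21 + 8 = hour 29.

29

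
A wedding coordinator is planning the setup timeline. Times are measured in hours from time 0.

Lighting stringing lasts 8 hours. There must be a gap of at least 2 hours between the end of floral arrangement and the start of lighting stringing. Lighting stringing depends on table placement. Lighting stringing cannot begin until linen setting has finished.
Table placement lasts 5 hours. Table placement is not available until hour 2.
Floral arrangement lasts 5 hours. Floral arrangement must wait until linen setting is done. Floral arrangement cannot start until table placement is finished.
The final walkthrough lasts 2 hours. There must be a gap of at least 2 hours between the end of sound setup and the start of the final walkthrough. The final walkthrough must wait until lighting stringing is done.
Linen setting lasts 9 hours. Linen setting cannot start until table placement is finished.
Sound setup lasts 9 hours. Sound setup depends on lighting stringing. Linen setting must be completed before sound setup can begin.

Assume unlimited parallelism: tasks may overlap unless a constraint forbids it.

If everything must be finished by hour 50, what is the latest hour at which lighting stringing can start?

The final walkthrough has no dependents, so it just needs to finish by hour 50. Starting by 50 − 2 = hour 48 achieves that.
Sound setup must finish before the final walkthrough (must start by hour 48, minus 2-hour gap → hour 46). With a 9-hour duration, sound setup must start by 46 − 9 = hour 37.
Lighting stringing has several dependents: sound setup (must start by hour 37); the final walkthrough (must start by hour 48). The earliest of those limits is hour 37, so lighting stringing must start by 37 − 8 = hour 29.

29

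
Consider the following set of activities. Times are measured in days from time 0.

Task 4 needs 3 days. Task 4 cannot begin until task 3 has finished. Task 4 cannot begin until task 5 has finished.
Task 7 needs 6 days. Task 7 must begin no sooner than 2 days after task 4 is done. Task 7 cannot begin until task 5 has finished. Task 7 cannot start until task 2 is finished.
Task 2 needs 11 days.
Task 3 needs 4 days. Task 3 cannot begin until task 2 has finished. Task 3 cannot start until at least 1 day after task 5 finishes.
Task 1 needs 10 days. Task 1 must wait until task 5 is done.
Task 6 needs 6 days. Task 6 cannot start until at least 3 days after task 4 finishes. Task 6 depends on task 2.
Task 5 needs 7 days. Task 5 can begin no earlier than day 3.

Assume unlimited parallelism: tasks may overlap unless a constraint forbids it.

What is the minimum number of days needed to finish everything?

27

Task 5 cannot begin until its own release at day 3. It runs from day 3 to 3 + 7 = day 10.
Task 1 cannot begin until task 5 (finishes day 10). It runs from day 10 to 10 + 10 = day 20.
Task 2 has no prerequisites, so it starts at day 0 and finishes at day 11.
For task 3: task 2 (finishes day 11); task 5 (finishes day 10, plus 1-day gap → day 11). Taking the maximum gives a start of day 11, and it finishes at 11 + 4 = day 15.
Task 4 cannot start until task 3 (finishes day 15); task 5 (finishes day 10). The controlling bound is day 15, so task 4 finishes at 15 + 3 = day 18.
Task 7 needs all of task 4 (finishes day 18, plus 2-day gap → day 20); task 5 (finishes day 10); task 2 (finishes day 11). That puts its earliest start at day 20; it finishes at 20 + 6 = day 26.
Task 6 cannot start until task 4 (finishes day 18, plus 3-day gap → day 21); task 2 (finishes day 11). The controlling bound is day 21, so task 6 finishes at 21 + 6 = day 27.
All tasks are finished once the last one completes. Finish times: Task 1 at 20, Task 2 at 11, Task 3 at 15, Task 4 at 18, Task 5 at 10, Task 6 at 27, Task 7 at 26. The latest is day 27.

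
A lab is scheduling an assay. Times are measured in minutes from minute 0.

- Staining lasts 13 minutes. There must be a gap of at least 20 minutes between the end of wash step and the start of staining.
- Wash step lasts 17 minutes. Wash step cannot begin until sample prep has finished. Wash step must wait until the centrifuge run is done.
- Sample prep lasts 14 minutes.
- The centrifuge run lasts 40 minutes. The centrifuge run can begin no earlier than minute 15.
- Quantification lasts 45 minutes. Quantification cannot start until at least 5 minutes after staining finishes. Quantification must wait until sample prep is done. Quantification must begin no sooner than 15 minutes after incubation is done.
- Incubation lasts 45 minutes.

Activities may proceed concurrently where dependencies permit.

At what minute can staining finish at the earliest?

105

After its own release at minute 15, the centrifuge run can start at minute 15 and finishes at minute 55.
Sample prep has no prerequisites, so it starts at minute 0 and finishes at minute 14.
Wash step needs all of sample prep (finishes minute 14); the centrifuge run (finishes minute 55). That puts its earliest start at minute 55; it finishes at 55 + 17 = minute 72.
Staining waits on wash step (finishes minute 72, plus 20-minute gap → minute 92), so it starts at minute 92 and finishes at 92 + 13 = minute 105.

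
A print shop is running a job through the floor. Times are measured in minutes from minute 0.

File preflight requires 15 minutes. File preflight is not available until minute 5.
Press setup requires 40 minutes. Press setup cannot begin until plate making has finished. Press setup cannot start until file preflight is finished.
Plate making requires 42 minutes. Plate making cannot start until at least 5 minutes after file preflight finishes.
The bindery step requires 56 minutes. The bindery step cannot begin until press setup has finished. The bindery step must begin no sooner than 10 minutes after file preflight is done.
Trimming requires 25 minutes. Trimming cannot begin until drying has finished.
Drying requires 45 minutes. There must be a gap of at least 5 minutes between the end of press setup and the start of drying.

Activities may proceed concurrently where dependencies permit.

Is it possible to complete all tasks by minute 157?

No

File preflight waits on its own release at minute 5, so it starts at minute 5 and finishes at 5 + 15 = minute 20.
Plate making cannot begin until file preflight (finishes minute 20, plus 5-minute gap → minute 25). It runs from minute 25 to 25 + 42 = minute 67.
Press setup has to wait for plate making (finishes minute 67); file preflight (finishes minute 20). The latest of these is minute 67, so press setup runs minute 67 to 67 + 40 = minute 107.
The bindery step has to wait for press setup (finishes minute 107); file preflight (finishes minute 20, plus 10-minute gap → minute 30). The latest of these is minute 107, so the bindery step runs minute 107 to 107 + 56 = minute 163.
Drying waits on press setup (finishes minute 107, plus 5-minute gap → minute 112), so it starts at minute 112 and finishes at 112 + 45 = minute 157.
After drying (finishes minute 157), trimming can start at minute 157 and finishes at minute 182.
The earliest everything can be done is minute 182, which is after the deadline of 157, so it is not possible.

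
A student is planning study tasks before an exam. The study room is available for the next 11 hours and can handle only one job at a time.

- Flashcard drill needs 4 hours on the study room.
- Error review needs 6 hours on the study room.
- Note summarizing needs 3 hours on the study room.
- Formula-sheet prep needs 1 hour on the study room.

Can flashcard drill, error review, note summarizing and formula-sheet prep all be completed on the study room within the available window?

No

Running back to back, the jobs need 4 + 6 + 3 + 1 = 14 hours on the study room.
Since 14 > 11, they cannot all fit.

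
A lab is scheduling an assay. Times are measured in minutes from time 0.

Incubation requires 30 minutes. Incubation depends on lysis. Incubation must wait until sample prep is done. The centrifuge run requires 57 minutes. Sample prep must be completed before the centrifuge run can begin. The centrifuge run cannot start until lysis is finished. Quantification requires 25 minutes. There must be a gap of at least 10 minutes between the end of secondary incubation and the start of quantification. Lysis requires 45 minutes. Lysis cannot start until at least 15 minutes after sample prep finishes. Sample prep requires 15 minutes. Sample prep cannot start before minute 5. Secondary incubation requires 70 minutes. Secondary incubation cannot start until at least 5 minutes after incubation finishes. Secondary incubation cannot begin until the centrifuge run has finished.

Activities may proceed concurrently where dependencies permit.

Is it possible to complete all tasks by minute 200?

No

After its own release at minute 5, sample prep can start at minute 5 and finishes at minute 20.
Lysis cannot begin until sample prep (finishes minute 20, plus 15-minute gap → minute 35). It runs from minute 35 to 35 + 45 = minute 80.
For the centrifuge run: sample prep (finishes minute 20); lysis (finishes minute 80). Taking the maximum gives a start of minute 80, and it finishes at 80 + 57 = minute 137.
Incubation has to wait for lysis (finishes minute 80); sample prep (finishes minute 20). The latest of these is minute 80, so incubation runs minute 80 to 80 + 30 = minute 110.
For secondary incubation: incubation (finishes minute 110, plus 5-minute gap → minute 115); the centrifuge run (finishes minute 137). Taking the maximum gives a start of minute 137, and it finishes at 137 + 70 = minute 207.
Quantification cannot begin until secondary incubation (finishes minute 207, plus 10-minute gap → minute 217). It runs from minute 217 to 217 + 25 = minute 242.
The earliest everything can be done is minute 242, which is after the deadline of 200, so it is not possible.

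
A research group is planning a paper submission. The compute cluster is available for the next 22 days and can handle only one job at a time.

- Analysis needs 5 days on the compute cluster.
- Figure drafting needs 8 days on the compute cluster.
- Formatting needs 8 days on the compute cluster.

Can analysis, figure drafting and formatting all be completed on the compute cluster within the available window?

Running back to back, the jobs need 5 + 8 + 8 = 21 days on the compute cluster.
Since 21 ≤ 22, they fit within the window.

Yes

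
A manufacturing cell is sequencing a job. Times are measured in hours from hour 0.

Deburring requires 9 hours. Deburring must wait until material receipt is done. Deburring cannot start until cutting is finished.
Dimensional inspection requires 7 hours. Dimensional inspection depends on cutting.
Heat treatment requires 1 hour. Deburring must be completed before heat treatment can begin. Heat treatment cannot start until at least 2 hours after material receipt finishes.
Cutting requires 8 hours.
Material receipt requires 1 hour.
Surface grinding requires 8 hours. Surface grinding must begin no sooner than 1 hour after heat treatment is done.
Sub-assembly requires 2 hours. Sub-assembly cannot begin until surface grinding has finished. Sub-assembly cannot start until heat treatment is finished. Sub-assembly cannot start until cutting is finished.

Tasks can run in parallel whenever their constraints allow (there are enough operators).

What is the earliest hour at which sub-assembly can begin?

27

Cutting has no prerequisites, so it starts at hour 0 and finishes at hour 8.
Nothing blocks material receipt, so it runs from hour 0 to hour 1.
Deburring needs all of material receipt (finishes hour 1); cutting (finishes hour 8). That puts its earliest start at hour 8; it finishes at 8 + 9 = hour 17.
Heat treatment needs all of deburring (finishes hour 17); material receipt (finishes hour 1, plus 2-hour gap → hour 3). That puts its earliest start at hour 17; it finishes at 17 + 1 = hour 18.
After heat treatment (finishes hour 18, plus 1-hour gap → hour 19), surface grinding can start at hour 19 and finishes at hour 27.
Sub-assembly waits on surface grinding (finishes hour 27); heat treatment (finishes hour 18); cutting (finishes hour 8). The latest of these is hour 27, which is the earliest sub-assembly can start.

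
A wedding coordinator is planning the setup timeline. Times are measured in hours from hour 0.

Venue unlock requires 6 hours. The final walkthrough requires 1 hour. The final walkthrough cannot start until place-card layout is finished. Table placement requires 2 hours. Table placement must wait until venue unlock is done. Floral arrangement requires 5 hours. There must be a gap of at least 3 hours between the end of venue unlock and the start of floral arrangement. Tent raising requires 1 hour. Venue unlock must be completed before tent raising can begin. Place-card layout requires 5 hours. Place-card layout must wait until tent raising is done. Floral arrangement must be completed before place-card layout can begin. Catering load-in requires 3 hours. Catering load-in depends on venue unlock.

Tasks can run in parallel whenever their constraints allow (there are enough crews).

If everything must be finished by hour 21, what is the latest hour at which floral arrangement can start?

Nothing follows the final walkthrough; the deadline of hour 21 is its only limit. It must start by 21 − 1 = hour 20.
Place-card layout has to be done before the final walkthrough (must start by hour 20). That means finishing by hour 20, i.e. starting by 20 − 5 = hour 15.
Floral arrangement must finish before place-card layout (must start by hour 15). With a 5-hour duration, floral arrangement must start by 15 − 5 = hour 10.

10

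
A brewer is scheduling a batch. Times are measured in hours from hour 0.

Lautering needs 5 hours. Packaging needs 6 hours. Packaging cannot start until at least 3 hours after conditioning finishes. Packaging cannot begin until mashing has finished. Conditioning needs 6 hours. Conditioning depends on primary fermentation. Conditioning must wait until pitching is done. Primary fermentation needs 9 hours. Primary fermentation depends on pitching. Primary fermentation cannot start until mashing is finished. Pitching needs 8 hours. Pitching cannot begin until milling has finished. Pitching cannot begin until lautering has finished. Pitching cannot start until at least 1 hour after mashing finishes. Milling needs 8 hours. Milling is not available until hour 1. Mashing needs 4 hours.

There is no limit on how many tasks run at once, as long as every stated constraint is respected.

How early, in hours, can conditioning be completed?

32

Lautering can start immediately at hour 0; it finishes at hour 5.
Mashing has no prerequisites, so it starts at hour 0 and finishes at hour 4.
Milling waits on its own release at hour 1, so it starts at hour 1 and finishes at 1 + 8 = hour 9.
Pitching has to wait for milling (finishes hour 9); lautering (finishes hour 5); mashing (finishes hour 4, plus 1-hour gap → hour 5). The latest of these is hour 9, so pitching runs hour 9 to 9 + 8 = hour 17.
For primary fermentation: pitching (finishes hour 17); mashing (finishes hour 4). Taking the maximum gives a start of hour 17, and it finishes at 17 + 9 = hour 26.
Conditioning has to wait for primary fermentation (finishes hour 26); pitching (finishes hour 17). The latest of these is hour 26, so conditioning runs hour 26 to 26 + 6 = hour 32.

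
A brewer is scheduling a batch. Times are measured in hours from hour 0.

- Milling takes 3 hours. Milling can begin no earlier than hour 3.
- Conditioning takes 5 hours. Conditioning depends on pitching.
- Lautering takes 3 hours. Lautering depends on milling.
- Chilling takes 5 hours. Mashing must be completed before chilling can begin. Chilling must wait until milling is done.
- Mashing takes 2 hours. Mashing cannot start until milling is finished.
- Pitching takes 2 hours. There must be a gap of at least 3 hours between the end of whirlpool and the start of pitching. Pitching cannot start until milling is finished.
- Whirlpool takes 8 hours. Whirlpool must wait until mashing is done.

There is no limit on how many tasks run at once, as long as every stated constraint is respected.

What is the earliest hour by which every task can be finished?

Milling cannot begin until its own release at hour 3. It runs from hour 3 to 3 + 3 = hour 6.
After milling (finishes hour 6), lautering can start at hour 6 and finishes at hour 9.
After milling (finishes hour 6), mashing can start at hour 6 and finishes at hour 8.
Chilling cannot start until mashing (finishes hour 8); milling (finishes hour 6). The controlling bound is hour 8, so chilling finishes at 8 + 5 = hour 13.
After mashing (finishes hour 8), whirlpool can start at hour 8 and finishes at hour 16.
Pitching needs all of whirlpool (finishes hour 16, plus 3-hour gap → hour 19); milling (finishes hour 6). That puts its earliest start at hour 19; it finishes at 19 + 2 = hour 21.
Conditioning waits on pitching (finishes hour 21), so it starts at hour 21 and finishes at 21 + 5 = hour 26.
All tasks are finished once the last one completes. Finish times: Milling at 6, Mashing at 8, Lautering at 9, Whirlpool at 16, Chilling at 13, Pitching at 21, Conditioning at 26. The latest is hour 26.

26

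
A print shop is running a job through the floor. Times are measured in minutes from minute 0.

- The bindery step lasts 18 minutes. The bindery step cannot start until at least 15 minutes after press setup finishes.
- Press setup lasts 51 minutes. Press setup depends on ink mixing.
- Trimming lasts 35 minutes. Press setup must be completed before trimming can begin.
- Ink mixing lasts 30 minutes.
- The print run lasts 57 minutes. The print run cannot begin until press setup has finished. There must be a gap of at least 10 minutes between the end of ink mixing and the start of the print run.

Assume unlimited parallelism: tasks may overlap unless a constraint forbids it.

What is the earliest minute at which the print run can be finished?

138

Nothing blocks ink mixing, so it runs from minute 0 to minute 30.
Press setup waits on ink mixing (finishes minute 30), so it starts at minute 30 and finishes at 30 + 51 = minute 81.
The print run has to wait for press setup (finishes minute 81); ink mixing (finishes minute 30, plus 10-minute gap → minute 40). The latest of these is minute 81, so the print run runs minute 81 to 81 + 57 = minute 138.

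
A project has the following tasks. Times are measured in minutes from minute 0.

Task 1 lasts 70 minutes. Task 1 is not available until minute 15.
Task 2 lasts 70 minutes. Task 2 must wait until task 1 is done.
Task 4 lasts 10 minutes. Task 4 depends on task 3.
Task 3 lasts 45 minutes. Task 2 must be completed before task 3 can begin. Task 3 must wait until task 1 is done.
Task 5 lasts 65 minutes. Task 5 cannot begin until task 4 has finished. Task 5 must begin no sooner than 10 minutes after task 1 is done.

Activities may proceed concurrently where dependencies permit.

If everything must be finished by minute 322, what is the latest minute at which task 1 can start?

62

To finish by minute 322, task 5 (duration 65) must start no later than minute 257.
Task 4 has to be done before task 5 (must start by minute 257). That means finishing by minute 257, i.e. starting by 257 − 10 = minute 247.
Since task 4 (must start by minute 247) depends on it, task 3 must finish by minute 247. Backing off its 45-minute duration gives a latest start of minute 202.
Task 2 has to be done before task 3 (must start by minute 202). That means finishing by minute 202, i.e. starting by 202 − 70 = minute 132.
Task 1 has several dependents: task 2 (must start by minute 132); task 3 (must start by minute 202); task 5 (must start by minute 257, minus 10-minute gap → minute 247). The earliest of those limits is minute 132, so task 1 must start by 132 − 70 = minute 62.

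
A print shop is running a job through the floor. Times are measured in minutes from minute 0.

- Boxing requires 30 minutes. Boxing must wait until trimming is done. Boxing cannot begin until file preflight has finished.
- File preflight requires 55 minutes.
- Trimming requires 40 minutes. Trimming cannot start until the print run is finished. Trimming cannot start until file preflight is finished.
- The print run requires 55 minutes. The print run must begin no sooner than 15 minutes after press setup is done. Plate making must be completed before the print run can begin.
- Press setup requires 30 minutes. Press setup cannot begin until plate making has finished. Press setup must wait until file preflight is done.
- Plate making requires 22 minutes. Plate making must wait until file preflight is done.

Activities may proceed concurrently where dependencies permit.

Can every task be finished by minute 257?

Yes

Nothing blocks file preflight, so it runs from minute 0 to minute 55.
After file preflight (finishes minute 55), plate making can start at minute 55 and finishes at minute 77.
Press setup cannot start until plate making (finishes minute 77); file preflight (finishes minute 55). The controlling bound is minute 77, so press setup finishes at 77 + 30 = minute 107.
The print run cannot start until press setup (finishes minute 107, plus 15-minute gap → minute 122); plate making (finishes minute 77). The controlling bound is minute 122, so the print run finishes at 122 + 55 = minute 177.
Trimming cannot start until the print run (finishes minute 177); file preflight (finishes minute 55). The controlling bound is minute 177, so trimming finishes at 177 + 40 = minute 217.
For boxing: trimming (finishes minute 217); file preflight (finishes minute 55). Taking the maximum gives a start of minute 217, and it finishes at 217 + 30 = minute 247.
Every task is finished by minute 247, which is no later than the deadline of 257, so the schedule is feasible.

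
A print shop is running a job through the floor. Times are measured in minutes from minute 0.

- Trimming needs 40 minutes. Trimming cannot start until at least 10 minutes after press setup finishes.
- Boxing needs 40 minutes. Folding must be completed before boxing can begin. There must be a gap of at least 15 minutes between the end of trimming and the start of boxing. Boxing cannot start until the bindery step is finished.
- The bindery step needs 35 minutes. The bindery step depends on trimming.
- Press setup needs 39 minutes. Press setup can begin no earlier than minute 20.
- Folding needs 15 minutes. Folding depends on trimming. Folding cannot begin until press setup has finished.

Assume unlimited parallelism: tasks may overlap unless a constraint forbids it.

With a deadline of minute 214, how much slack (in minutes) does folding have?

50

Press setup waits on its own release at minute 20, so it starts at minute 20 and finishes at 20 + 39 = minute 59.
After press setup (finishes minute 59, plus 10-minute gap → minute 69), trimming can start at minute 69 and finishes at minute 109.
Folding cannot start until trimming (finishes minute 109); press setup (finishes minute 59). The controlling bound is minute 109, so folding finishes at 109 + 15 = minute 124.

Working backward from the deadline:
To finish by minute 214, boxing (duration 40) must start no later than minute 174.
Folding has to be done before boxing (must start by minute 174). That means finishing by minute 174, i.e. starting by 174 − 15 = minute 159.
So folding can start as early as minute 109 and as late as minute 159, giving 159 − 109 = 50 minutes of slack.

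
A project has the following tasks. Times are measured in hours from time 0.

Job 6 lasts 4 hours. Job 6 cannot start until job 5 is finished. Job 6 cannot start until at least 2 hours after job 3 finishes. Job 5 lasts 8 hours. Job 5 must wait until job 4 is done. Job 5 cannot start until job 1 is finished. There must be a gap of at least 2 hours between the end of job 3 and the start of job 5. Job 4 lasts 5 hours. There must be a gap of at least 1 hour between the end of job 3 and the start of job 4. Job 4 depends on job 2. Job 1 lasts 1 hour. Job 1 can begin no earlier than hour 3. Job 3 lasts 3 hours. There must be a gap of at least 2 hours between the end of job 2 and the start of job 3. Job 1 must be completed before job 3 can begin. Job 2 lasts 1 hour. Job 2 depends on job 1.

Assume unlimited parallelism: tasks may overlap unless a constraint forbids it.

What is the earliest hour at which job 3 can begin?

Job 1 waits on its own release at hour 3, so it starts at hour 3 and finishes at 3 + 1 = hour 4.
After job 1 (finishes hour 4), job 2 can start at hour 4 and finishes at hour 5.
Job 3 waits on job 2 (finishes hour 5, plus 2-hour gap → hour 7); job 1 (finishes hour 4). The latest of these is hour 7, which is the earliest job 3 can start.

7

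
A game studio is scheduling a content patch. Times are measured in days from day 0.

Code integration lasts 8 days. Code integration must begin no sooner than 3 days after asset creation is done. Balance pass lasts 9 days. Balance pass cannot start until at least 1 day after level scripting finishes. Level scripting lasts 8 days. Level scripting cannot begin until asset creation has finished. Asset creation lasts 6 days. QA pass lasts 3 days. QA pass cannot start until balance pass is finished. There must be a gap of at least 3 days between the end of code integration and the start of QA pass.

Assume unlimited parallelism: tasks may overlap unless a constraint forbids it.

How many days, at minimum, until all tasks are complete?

27

Nothing blocks asset creation, so it runs from day 0 to day 6.
Code integration cannot begin until asset creation (finishes day 6, plus 3-day gap → day 9). It runs from day 9 to 9 + 8 = day 17.
Level scripting waits on asset creation (finishes day 6), so it starts at day 6 and finishes at 6 + 8 = day 14.
Balance pass cannot begin until level scripting (finishes day 14, plus 1-day gap → day 15). It runs from day 15 to 15 + 9 = day 24.
QA pass needs all of balance pass (finishes day 24); code integration (finishes day 17, plus 3-day gap → day 20). That puts its earliest start at day 24; it finishes at 24 + 3 = day 27.
All tasks are finished once the last one completes. Finish times: Asset creation at 6, Level scripting at 14, Code integration at 17, Balance pass at 24, QA pass at 27. The latest is day 27.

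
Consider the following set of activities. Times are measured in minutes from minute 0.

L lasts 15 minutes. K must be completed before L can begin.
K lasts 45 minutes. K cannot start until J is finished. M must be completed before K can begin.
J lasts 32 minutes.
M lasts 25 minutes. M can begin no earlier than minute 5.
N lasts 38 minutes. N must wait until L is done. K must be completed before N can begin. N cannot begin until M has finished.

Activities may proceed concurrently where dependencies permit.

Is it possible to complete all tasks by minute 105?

M cannot begin until its own release at minute 5. It runs from minute 5 to 5 + 25 = minute 30.
J can start immediately at minute 0; it finishes at minute 32.
K has to wait for J (finishes minute 32); M (finishes minute 30). The latest of these is minute 32, so K runs minute 32 to 32 + 45 = minute 77.
After K (finishes minute 77), L can start at minute 77 and finishes at minute 92.
N has to wait for L (finishes minute 92); K (finishes minute 77); M (finishes minute 30). The latest of these is minute 92, so N runs minute 92 to 92 + 38 = minute 130.
The earliest everything can be done is minute 130, which is after the deadline of 105, so it is not possible.

No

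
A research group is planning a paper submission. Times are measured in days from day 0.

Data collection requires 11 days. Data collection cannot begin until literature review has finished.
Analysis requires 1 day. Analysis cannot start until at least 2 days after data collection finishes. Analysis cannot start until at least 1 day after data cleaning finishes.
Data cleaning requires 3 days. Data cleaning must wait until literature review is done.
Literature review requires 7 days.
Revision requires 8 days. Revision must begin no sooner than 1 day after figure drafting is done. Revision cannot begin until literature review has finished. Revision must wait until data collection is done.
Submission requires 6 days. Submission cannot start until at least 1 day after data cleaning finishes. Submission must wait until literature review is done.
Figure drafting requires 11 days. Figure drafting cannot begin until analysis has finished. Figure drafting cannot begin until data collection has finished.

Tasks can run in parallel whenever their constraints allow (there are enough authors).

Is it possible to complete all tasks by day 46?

Literature review can start immediately at day 0; it finishes at day 7.
Data cleaning cannot begin until literature review (finishes day 7). It runs from day 7 to 7 + 3 = day 10.
For submission: data cleaning (finishes day 10, plus 1-day gap → day 11); literature review (finishes day 7). Taking the maximum gives a start of day 11, and it finishes at 11 + 6 = day 17.
Data collection cannot begin until literature review (finishes day 7). It runs from day 7 to 7 + 11 = day 18.
Analysis has to wait for data collection (finishes day 18, plus 2-day gap → day 20); data cleaning (finishes day 10, plus 1-day gap → day 11). The latest of these is day 20, so analysis runs day 20 to 20 + 1 = day 21.
For figure drafting: analysis (finishes day 21); data collection (finishes day 18). Taking the maximum gives a start of day 21, and it finishes at 21 + 11 = day 32.
Revision cannot start until figure drafting (finishes day 32, plus 1-day gap → day 33); literature review (finishes day 7); data collection (finishes day 18). The controlling bound is day 33, so revision finishes at 33 + 8 = day 41.
Every task is finished by day 41, which is no later than the deadline of 46, so the schedule is feasible.

Yes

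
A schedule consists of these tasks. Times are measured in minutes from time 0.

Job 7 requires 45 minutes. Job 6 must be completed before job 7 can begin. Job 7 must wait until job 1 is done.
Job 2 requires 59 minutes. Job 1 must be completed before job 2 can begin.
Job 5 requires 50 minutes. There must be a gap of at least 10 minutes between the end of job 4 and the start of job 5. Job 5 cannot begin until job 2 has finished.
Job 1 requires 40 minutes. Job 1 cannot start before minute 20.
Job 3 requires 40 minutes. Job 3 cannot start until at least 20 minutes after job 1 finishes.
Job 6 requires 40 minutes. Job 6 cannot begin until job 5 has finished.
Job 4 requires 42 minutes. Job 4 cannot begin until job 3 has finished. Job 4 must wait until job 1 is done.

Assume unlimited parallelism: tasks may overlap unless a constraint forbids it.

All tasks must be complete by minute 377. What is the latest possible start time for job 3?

Job 7 must finish by minute 377; it takes 45 minutes, so it must start by 377 − 45 = minute 332.
Job 6 has to be done before job 7 (must start by minute 332). That means finishing by minute 332, i.e. starting by 332 − 40 = minute 292.
Job 5 has to be done before job 6 (must start by minute 292). That means finishing by minute 292, i.e. starting by 292 − 50 = minute 242.
Job 4 feeds into job 5 (must start by minute 242, minus 10-minute gap → minute 232); so job 4 must finish by minute 232 and therefore start by minute 190.
Job 3 feeds into job 4 (must start by minute 190); so job 3 must finish by minute 190 and therefore start by minute 150.

150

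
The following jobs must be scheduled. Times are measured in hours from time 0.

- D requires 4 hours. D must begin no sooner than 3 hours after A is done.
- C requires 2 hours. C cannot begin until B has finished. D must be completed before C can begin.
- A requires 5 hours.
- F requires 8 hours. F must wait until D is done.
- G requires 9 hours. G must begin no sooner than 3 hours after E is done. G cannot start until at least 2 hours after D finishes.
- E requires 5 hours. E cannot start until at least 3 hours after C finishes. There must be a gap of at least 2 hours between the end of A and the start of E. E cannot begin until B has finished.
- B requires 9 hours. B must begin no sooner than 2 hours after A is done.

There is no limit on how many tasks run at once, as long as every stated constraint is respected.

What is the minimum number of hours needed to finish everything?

38

A can start immediately at hour 0; it finishes at hour 5.
After A (finishes hour 5, plus 3-hour gap → hour 8), D can start at hour 8 and finishes at hour 12.
F waits on D (finishes hour 12), so it starts at hour 12 and finishes at 12 + 8 = hour 20.
B cannot begin until A (finishes hour 5, plus 2-hour gap → hour 7). It runs from hour 7 to 7 + 9 = hour 16.
C needs all of B (finishes hour 16); D (finishes hour 12). That puts its earliest start at hour 16; it finishes at 16 + 2 = hour 18.
E needs all of C (finishes hour 18, plus 3-hour gap → hour 21); A (finishes hour 5, plus 2-hour gap → hour 7); B (finishes hour 16). That puts its earliest start at hour 21; it finishes at 21 + 5 = hour 26.
G has to wait for E (finishes hour 26, plus 3-hour gap → hour 29); D (finishes hour 12, plus 2-hour gap → hour 14). The latest of these is hour 29, so G runs hour 29 to 29 + 9 = hour 38.
All tasks are finished once the last one completes. Finish times: A at 5, B at 16, C at 18, D at 12, E at 26, F at 20, G at 38. The latest is hour 38.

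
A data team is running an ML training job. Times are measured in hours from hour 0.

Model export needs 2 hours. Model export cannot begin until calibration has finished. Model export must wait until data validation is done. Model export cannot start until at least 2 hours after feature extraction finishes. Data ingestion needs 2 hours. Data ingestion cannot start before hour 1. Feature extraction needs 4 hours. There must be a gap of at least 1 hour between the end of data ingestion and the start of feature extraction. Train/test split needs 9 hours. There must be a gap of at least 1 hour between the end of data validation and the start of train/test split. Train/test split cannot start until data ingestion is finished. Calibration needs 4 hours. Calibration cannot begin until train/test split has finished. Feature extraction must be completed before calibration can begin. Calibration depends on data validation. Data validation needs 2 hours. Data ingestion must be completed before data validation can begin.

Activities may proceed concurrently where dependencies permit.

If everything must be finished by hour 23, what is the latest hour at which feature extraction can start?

Nothing follows model export; the deadline of hour 23 is its only limit. It must start by 23 − 2 = hour 21.
Calibration feeds into model export (must start by hour 21); so calibration must finish by hour 21 and therefore start by hour 17.
Feature extraction feeds calibration (must start by hour 17); model export (must start by hour 21, minus 2-hour gap → hour 19). Taking the minimum, feature extraction must finish by hour 17 and start by 17 − 4 = hour 13.

13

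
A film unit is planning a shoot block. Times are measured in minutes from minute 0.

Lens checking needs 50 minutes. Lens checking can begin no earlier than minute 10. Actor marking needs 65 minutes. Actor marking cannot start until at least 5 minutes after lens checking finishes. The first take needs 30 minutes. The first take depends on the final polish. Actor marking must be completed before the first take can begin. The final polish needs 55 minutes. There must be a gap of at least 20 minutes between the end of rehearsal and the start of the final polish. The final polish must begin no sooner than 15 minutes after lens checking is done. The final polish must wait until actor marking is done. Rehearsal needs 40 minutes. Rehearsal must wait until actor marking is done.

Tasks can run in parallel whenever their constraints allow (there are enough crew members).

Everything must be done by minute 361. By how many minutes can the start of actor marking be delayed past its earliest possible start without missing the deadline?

86

Lens checking waits on its own release at minute 10, so it starts at minute 10 and finishes at 10 + 50 = minute 60.
After lens checking (finishes minute 60, plus 5-minute gap → minute 65), actor marking can start at minute 65 and finishes at minute 130.

Working backward from the deadline:
Nothing follows the first take; the deadline of minute 361 is its only limit. It must start by 361 − 30 = minute 331.
The final polish must finish before the first take (must start by minute 331). With a 55-minute duration, the final polish must start by 331 − 55 = minute 276.
Rehearsal feeds into the final polish (must start by minute 276, minus 20-minute gap → minute 256); so rehearsal must finish by minute 256 and therefore start by minute 216.
Actor marking has several dependents: rehearsal (must start by minute 216); the final polish (must start by minute 276); the first take (must start by minute 331). The earliest of those limits is minute 216, so actor marking must start by 216 − 65 = minute 151.
So actor marking can start as early as minute 65 and as late as minute 151, giving 151 − 65 = 86 minutes of slack.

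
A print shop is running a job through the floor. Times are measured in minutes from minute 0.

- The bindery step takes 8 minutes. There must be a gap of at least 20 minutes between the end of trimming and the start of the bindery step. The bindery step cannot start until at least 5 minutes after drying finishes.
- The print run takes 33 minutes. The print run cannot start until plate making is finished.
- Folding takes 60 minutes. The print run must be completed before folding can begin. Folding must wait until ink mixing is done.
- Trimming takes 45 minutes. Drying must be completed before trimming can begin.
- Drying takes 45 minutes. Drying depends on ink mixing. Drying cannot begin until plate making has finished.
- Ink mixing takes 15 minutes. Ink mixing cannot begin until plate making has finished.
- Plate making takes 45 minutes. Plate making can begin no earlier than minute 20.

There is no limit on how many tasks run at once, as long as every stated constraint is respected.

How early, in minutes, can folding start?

98

Plate making cannot begin until its own release at minute 20. It runs from minute 20 to 20 + 45 = minute 65.
The print run cannot begin until plate making (finishes minute 65). It runs from minute 65 to 65 + 33 = minute 98.
Ink mixing waits on plate making (finishes minute 65), so it starts at minute 65 and finishes at 65 + 15 = minute 80.
Folding waits on the print run (finishes minute 98); ink mixing (finishes minute 80). The latest of these is minute 98, which is the earliest folding can start.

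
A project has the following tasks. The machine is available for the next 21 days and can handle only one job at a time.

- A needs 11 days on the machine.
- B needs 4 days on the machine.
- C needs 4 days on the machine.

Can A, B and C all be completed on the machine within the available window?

Yes

Running back to back, the jobs need 11 + 4 + 4 = 19 days on the machine.
Since 19 ≤ 21, they fit within the window.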